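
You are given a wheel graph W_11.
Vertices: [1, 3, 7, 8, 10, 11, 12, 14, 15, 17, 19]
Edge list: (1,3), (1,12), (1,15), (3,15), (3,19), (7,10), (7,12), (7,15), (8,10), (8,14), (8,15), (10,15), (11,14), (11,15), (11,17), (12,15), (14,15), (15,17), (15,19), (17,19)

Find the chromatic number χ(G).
χ(G) = 3

Clique number ω(G) = 3 (lower bound: χ ≥ ω).
The clique on [1, 3, 15] has size 3, forcing χ ≥ 3, and the coloring below uses 3 colors, so χ(G) = 3.
A valid 3-coloring: color 1: [15]; color 2: [1, 7, 8, 11, 19]; color 3: [3, 10, 12, 14, 17].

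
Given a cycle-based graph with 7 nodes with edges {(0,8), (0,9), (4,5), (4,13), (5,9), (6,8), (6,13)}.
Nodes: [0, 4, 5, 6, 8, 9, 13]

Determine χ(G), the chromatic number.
χ(G) = 3

Clique number ω(G) = 2 (lower bound: χ ≥ ω).
Odd cycle [9, 0, 8, 6, 13, 4, 5] needs 3 colors (χ ≥ 3).
The coloring below uses 3 colors, so χ(G) = 3.
A valid 3-coloring: color 1: [4, 8, 9]; color 2: [0, 5, 6]; color 3: [13].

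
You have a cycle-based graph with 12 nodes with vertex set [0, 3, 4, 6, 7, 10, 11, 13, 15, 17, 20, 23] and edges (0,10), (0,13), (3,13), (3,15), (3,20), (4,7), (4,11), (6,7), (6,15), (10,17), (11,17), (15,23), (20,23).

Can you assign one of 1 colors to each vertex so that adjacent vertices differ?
Edge (0,10) forces its endpoints to differ, so 1 color is not enough.

No, G is not 1-colorable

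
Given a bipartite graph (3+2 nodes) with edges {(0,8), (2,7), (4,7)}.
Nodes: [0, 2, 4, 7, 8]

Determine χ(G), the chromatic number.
χ(G) = 2

Clique number ω(G) = 2 (lower bound: χ ≥ ω).
The graph is bipartite (no odd cycle), so 2 colors suffice: χ(G) = 2.
A valid 2-coloring: color 1: [7, 8]; color 2: [0, 2, 4].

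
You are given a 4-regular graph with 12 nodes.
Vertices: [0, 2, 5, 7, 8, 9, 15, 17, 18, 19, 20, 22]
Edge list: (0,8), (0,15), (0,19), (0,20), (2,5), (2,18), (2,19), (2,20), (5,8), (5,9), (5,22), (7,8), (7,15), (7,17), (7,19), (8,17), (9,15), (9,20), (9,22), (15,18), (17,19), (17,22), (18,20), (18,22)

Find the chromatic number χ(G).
Clique number ω(G) = 3 (lower bound: χ ≥ ω).
The clique on [2, 18, 20] has size 3, forcing χ ≥ 3, and the coloring below uses 3 colors, so χ(G) = 3.
A valid 3-coloring: color 1: [0, 2, 9, 17]; color 2: [8, 15, 19, 20, 22]; color 3: [5, 7, 18].

χ(G) = 3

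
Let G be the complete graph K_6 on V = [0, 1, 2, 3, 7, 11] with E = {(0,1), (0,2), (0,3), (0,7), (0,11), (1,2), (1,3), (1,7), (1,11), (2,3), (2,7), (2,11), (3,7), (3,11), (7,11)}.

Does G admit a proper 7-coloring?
A valid 7-coloring: color 1: [11]; color 2: [7]; color 3: [2]; color 4: [1]; color 5: [3]; color 6: [0].
(χ(G) = 6 ≤ 7.)

Yes, G is 7-colorable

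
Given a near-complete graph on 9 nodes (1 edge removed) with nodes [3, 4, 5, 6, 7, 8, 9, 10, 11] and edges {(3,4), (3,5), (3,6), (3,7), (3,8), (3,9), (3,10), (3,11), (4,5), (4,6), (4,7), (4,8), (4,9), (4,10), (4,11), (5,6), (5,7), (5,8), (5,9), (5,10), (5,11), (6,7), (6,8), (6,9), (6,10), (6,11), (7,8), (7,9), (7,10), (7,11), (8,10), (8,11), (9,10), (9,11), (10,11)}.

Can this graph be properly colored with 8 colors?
Yes, G is 8-colorable

A valid 8-coloring: color 1: [10]; color 2: [6]; color 3: [4]; color 4: [11]; color 5: [5]; color 6: [3]; color 7: [7]; color 8: [8, 9].
(χ(G) = 8 ≤ 8.)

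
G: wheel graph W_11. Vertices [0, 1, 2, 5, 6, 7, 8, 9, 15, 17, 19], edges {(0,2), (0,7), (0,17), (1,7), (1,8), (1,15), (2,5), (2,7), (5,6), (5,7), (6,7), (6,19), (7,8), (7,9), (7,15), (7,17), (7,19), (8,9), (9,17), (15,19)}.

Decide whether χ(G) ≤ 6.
A valid 6-coloring: color 1: [7]; color 2: [2, 6, 8, 15, 17]; color 3: [0, 1, 5, 9, 19].
(χ(G) = 3 ≤ 6.)

Yes, G is 6-colorable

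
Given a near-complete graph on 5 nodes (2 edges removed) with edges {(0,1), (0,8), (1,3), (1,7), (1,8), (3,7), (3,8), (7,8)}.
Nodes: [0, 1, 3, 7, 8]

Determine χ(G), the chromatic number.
Clique number ω(G) = 4 (lower bound: χ ≥ ω).
The clique on [1, 3, 7, 8] has size 4, forcing χ ≥ 4, and the coloring below uses 4 colors, so χ(G) = 4.
A valid 4-coloring: color 1: [8]; color 2: [1]; color 3: [0, 3]; color 4: [7].

χ(G) = 4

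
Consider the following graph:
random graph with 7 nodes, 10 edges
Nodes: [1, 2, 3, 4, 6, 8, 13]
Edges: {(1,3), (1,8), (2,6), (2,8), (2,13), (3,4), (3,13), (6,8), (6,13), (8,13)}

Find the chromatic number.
Clique number ω(G) = 4 (lower bound: χ ≥ ω).
The clique on [2, 6, 8, 13] has size 4, forcing χ ≥ 4, and the coloring below uses 4 colors, so χ(G) = 4.
A valid 4-coloring: color 1: [1, 4, 13]; color 2: [3, 8]; color 3: [2]; color 4: [6].

χ(G) = 4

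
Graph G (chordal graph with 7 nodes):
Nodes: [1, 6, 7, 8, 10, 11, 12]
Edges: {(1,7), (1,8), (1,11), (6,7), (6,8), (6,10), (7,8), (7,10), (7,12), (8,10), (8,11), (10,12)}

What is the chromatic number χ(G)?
χ(G) = 4

Clique number ω(G) = 4 (lower bound: χ ≥ ω).
The clique on [6, 7, 8, 10] has size 4, forcing χ ≥ 4, and the coloring below uses 4 colors, so χ(G) = 4.
A valid 4-coloring: color 1: [8, 12]; color 2: [7, 11]; color 3: [1, 10]; color 4: [6].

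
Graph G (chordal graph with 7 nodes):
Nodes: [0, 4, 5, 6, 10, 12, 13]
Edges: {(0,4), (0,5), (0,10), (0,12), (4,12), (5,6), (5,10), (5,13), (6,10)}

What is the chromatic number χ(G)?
Clique number ω(G) = 3 (lower bound: χ ≥ ω).
The clique on [0, 5, 10] has size 3, forcing χ ≥ 3, and the coloring below uses 3 colors, so χ(G) = 3.
A valid 3-coloring: color 1: [0, 6, 13]; color 2: [5, 12]; color 3: [4, 10].

χ(G) = 3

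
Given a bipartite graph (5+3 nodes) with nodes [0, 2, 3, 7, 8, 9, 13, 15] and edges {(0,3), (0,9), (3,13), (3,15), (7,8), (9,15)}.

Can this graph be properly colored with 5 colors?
Yes, G is 5-colorable

A valid 5-coloring: color 1: [2, 3, 8, 9]; color 2: [0, 7, 13, 15].
(χ(G) = 2 ≤ 5.)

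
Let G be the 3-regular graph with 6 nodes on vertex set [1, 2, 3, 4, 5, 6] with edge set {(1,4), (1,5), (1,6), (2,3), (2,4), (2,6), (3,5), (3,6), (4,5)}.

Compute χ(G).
Clique number ω(G) = 3 (lower bound: χ ≥ ω).
The clique on [1, 4, 5] has size 3, forcing χ ≥ 3, and the coloring below uses 3 colors, so χ(G) = 3.
A valid 3-coloring: color 1: [4, 6]; color 2: [2, 5]; color 3: [1, 3].

χ(G) = 3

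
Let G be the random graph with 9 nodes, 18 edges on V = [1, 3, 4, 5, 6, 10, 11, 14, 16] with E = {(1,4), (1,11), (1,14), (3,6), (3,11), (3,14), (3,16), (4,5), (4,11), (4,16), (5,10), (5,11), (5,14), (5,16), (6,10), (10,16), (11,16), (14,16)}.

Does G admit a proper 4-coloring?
A valid 4-coloring: color 1: [1, 6, 16]; color 2: [3, 5]; color 3: [10, 11, 14]; color 4: [4].
(χ(G) = 4 ≤ 4.)

Yes, G is 4-colorable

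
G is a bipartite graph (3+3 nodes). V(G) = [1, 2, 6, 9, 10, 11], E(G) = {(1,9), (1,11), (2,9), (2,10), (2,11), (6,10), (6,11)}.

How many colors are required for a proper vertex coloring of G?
Clique number ω(G) = 2 (lower bound: χ ≥ ω).
The graph is bipartite (no odd cycle), so 2 colors suffice: χ(G) = 2.
A valid 2-coloring: color 1: [1, 2, 6]; color 2: [9, 10, 11].

χ(G) = 2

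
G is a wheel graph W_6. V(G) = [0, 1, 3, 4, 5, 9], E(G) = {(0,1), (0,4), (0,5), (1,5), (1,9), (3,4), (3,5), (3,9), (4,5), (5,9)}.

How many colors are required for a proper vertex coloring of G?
χ(G) = 4

Clique number ω(G) = 3 (lower bound: χ ≥ ω).
Odd cycle [4, 3, 9, 1, 0] needs 3 colors (χ ≥ 3).
Vertex 5 is adjacent to every vertex of [0, 1, 3, 4, 9], which already need 3 colors among themselves, so 5 needs a new color (χ ≥ 4).
The coloring below uses 4 colors, so χ(G) = 4.
A valid 4-coloring: color 1: [5]; color 2: [1, 4]; color 3: [0, 3]; color 4: [9].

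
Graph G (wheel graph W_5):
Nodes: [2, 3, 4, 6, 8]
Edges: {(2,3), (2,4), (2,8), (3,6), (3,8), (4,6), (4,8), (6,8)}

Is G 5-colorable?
Yes, G is 5-colorable

A valid 5-coloring: color 1: [8]; color 2: [3, 4]; color 3: [2, 6].
(χ(G) = 3 ≤ 5.)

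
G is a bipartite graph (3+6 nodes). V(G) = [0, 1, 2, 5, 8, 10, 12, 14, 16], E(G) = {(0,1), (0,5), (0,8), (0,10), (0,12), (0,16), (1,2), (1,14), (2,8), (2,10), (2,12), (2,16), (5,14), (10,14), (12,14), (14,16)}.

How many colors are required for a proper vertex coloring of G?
Clique number ω(G) = 2 (lower bound: χ ≥ ω).
The graph is bipartite (no odd cycle), so 2 colors suffice: χ(G) = 2.
A valid 2-coloring: color 1: [0, 2, 14]; color 2: [1, 5, 8, 10, 12, 16].

χ(G) = 2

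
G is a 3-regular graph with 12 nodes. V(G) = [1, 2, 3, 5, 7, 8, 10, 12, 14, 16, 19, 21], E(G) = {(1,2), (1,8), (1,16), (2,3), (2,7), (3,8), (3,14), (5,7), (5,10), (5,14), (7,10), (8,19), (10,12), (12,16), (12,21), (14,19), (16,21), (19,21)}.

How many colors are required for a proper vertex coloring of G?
Clique number ω(G) = 3 (lower bound: χ ≥ ω).
The clique on [5, 7, 10] has size 3, forcing χ ≥ 3, and the coloring below uses 3 colors, so χ(G) = 3.
A valid 3-coloring: color 1: [1, 3, 7, 21]; color 2: [2, 8, 10, 14, 16]; color 3: [5, 12, 19].

χ(G) = 3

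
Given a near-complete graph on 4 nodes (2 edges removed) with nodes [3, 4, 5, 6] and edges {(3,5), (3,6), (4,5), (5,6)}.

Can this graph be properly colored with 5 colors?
A valid 5-coloring: color 1: [5]; color 2: [3, 4]; color 3: [6].
(χ(G) = 3 ≤ 5.)

Yes, G is 5-colorable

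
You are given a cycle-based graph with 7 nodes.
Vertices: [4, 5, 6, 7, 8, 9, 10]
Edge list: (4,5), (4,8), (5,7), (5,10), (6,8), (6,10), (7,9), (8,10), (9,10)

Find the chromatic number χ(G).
χ(G) = 3

Clique number ω(G) = 3 (lower bound: χ ≥ ω).
The clique on [6, 8, 10] has size 3, forcing χ ≥ 3, and the coloring below uses 3 colors, so χ(G) = 3.
A valid 3-coloring: color 1: [4, 7, 10]; color 2: [5, 8, 9]; color 3: [6].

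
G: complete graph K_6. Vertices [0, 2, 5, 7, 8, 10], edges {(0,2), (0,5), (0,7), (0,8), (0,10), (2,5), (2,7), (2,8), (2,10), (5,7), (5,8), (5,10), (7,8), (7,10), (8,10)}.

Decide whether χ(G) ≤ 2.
No, G is not 2-colorable

The clique on vertices [0, 2, 5, 7, 8, 10] has size 6 > 2, so it alone needs 6 colors.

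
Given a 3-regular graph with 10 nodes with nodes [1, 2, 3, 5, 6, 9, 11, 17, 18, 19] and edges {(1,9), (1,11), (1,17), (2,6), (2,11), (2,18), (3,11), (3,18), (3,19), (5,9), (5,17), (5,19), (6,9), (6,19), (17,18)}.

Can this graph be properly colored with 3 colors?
A valid 3-coloring: color 1: [2, 9, 17, 19]; color 2: [5, 6, 11, 18]; color 3: [1, 3].
(χ(G) = 3 ≤ 3.)

Yes, G is 3-colorable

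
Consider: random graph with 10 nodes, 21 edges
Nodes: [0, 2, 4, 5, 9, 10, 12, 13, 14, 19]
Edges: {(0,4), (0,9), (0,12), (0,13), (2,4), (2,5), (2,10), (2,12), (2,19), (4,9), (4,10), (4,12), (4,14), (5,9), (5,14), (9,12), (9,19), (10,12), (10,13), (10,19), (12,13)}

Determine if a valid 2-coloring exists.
The clique on vertices [0, 4, 9, 12] has size 4 > 2, so it alone needs 4 colors.

No, G is not 2-colorable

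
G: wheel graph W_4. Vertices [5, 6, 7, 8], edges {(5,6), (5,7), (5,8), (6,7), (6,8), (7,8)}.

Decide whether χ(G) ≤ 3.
The clique on vertices [5, 6, 7, 8] has size 4 > 3, so it alone needs 4 colors.

No, G is not 3-colorable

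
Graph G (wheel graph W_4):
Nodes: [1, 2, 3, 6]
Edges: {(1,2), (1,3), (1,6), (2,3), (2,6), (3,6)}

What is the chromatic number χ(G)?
χ(G) = 4

Clique number ω(G) = 4 (lower bound: χ ≥ ω).
The clique on [1, 2, 3, 6] has size 4, forcing χ ≥ 4, and the coloring below uses 4 colors, so χ(G) = 4.
A valid 4-coloring: color 1: [3]; color 2: [1]; color 3: [6]; color 4: [2].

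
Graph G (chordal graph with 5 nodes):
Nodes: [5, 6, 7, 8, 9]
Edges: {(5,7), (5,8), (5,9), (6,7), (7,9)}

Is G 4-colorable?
Yes, G is 4-colorable

A valid 4-coloring: color 1: [7, 8]; color 2: [5, 6]; color 3: [9].
(χ(G) = 3 ≤ 4.)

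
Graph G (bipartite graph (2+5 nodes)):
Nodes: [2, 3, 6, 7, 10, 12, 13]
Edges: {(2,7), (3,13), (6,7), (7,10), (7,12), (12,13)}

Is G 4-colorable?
A valid 4-coloring: color 1: [7, 13]; color 2: [2, 3, 6, 10, 12].
(χ(G) = 2 ≤ 4.)

Yes, G is 4-colorable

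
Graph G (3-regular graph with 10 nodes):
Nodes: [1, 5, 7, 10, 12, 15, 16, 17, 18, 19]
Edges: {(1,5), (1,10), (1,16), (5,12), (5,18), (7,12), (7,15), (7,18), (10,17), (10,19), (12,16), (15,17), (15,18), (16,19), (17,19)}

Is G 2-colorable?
The clique on vertices [7, 15, 18] has size 3 > 2, so it alone needs 3 colors.

No, G is not 2-colorable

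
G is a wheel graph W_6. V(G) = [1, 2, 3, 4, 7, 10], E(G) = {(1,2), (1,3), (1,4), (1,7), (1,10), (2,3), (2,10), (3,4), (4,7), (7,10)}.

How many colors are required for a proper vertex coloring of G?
χ(G) = 4

Clique number ω(G) = 3 (lower bound: χ ≥ ω).
Odd cycle [7, 10, 2, 3, 4] needs 3 colors (χ ≥ 3).
Vertex 1 is adjacent to every vertex of [2, 3, 4, 7, 10], which already need 3 colors among themselves, so 1 needs a new color (χ ≥ 4).
The coloring below uses 4 colors, so χ(G) = 4.
A valid 4-coloring: color 1: [1]; color 2: [3, 7]; color 3: [4, 10]; color 4: [2].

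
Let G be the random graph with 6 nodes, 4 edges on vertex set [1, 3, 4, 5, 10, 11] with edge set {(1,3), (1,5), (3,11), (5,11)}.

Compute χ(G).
Clique number ω(G) = 2 (lower bound: χ ≥ ω).
The graph is bipartite (no odd cycle), so 2 colors suffice: χ(G) = 2.
A valid 2-coloring: color 1: [3, 4, 5, 10]; color 2: [1, 11].

χ(G) = 2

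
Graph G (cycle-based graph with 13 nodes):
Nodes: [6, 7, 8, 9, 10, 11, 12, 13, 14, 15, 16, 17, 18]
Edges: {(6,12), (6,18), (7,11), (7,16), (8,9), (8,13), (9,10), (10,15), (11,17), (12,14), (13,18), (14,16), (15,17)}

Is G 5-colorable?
Yes, G is 5-colorable

A valid 5-coloring: color 1: [6, 7, 10, 13, 14, 17]; color 2: [8, 11, 12, 15, 16, 18]; color 3: [9].
(χ(G) = 3 ≤ 5.)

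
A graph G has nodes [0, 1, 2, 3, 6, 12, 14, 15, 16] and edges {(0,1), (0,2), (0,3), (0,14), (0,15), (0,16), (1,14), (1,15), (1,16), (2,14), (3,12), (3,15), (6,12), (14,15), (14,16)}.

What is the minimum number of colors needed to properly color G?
χ(G) = 4

Clique number ω(G) = 4 (lower bound: χ ≥ ω).
The clique on [0, 1, 14, 16] has size 4, forcing χ ≥ 4, and the coloring below uses 4 colors, so χ(G) = 4.
A valid 4-coloring: color 1: [0, 12]; color 2: [3, 6, 14]; color 3: [1, 2]; color 4: [15, 16].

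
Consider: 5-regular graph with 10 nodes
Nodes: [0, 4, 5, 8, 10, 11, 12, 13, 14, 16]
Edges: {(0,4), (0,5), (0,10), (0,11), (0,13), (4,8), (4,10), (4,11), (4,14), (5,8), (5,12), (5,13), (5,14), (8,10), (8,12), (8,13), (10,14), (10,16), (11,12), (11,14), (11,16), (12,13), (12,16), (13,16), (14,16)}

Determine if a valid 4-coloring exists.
A valid 4-coloring: color 1: [0, 12, 14]; color 2: [8, 16]; color 3: [10, 11, 13]; color 4: [4, 5].
(χ(G) = 4 ≤ 4.)

Yes, G is 4-colorable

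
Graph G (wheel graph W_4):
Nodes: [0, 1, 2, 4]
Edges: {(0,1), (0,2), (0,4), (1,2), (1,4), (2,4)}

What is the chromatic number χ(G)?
Clique number ω(G) = 4 (lower bound: χ ≥ ω).
The clique on [0, 1, 2, 4] has size 4, forcing χ ≥ 4, and the coloring below uses 4 colors, so χ(G) = 4.
A valid 4-coloring: color 1: [2]; color 2: [0]; color 3: [4]; color 4: [1].

χ(G) = 4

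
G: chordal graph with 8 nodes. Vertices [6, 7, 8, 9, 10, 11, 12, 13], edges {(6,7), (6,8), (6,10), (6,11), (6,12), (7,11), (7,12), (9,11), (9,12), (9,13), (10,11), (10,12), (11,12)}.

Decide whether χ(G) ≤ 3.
The clique on vertices [6, 10, 11, 12] has size 4 > 3, so it alone needs 4 colors.

No, G is not 3-colorable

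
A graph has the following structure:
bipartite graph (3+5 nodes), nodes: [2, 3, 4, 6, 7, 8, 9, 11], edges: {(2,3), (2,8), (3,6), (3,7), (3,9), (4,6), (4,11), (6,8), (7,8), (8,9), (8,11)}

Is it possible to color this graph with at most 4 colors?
A valid 4-coloring: color 1: [3, 4, 8]; color 2: [2, 6, 7, 9, 11].
(χ(G) = 2 ≤ 4.)

Yes, G is 4-colorable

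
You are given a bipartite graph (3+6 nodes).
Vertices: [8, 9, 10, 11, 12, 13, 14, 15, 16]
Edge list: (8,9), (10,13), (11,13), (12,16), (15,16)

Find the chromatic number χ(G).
χ(G) = 2

Clique number ω(G) = 2 (lower bound: χ ≥ ω).
The graph is bipartite (no odd cycle), so 2 colors suffice: χ(G) = 2.
A valid 2-coloring: color 1: [9, 13, 14, 16]; color 2: [8, 10, 11, 12, 15].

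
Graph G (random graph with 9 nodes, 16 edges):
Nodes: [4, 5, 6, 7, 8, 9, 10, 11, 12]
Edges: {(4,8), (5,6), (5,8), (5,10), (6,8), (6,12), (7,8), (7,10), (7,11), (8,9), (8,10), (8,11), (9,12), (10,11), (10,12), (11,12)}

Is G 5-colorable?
Yes, G is 5-colorable

A valid 5-coloring: color 1: [8, 12]; color 2: [4, 6, 9, 10]; color 3: [5, 11]; color 4: [7].
(χ(G) = 4 ≤ 5.)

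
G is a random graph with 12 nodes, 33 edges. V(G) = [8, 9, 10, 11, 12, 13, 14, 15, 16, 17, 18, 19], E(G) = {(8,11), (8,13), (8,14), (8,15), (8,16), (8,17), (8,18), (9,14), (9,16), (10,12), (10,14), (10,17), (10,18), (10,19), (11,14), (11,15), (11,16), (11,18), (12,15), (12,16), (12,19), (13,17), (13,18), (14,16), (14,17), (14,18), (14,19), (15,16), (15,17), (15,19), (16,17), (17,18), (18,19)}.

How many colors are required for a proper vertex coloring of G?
χ(G) = 5

Clique number ω(G) = 4 (lower bound: χ ≥ ω).
Suppose a proper 4-coloring c exists. The clique [8, 11, 14, 16] takes 4 distinct colors; by symmetry let c(8) = 1, c(11) = 2, c(14) = 3, c(16) = 4.
- Vertex 17: neighbors [8, 14, 16] already have colors [1, 3, 4] ⇒ c(17) = 2.
- Vertex 18: neighbors [8, 11, 14] already have colors [1, 2, 3] ⇒ c(18) = 4.
- Vertex 10: neighbors [17, 14, 18] already have colors [2, 3, 4] ⇒ c(10) = 1.
- Vertex 15: neighbors [8, 11, 16] already have colors [1, 2, 4] ⇒ c(15) = 3.
- Vertex 12: neighbors [10, 15, 16] already have colors [1, 3, 4] ⇒ c(12) = 2.
- Vertex 19: neighbors [10, 12, 14, 18] already have colors [1, 2, 3, 4] — all 4 colors blocked. Contradiction.
The forced assignments end in a contradiction, so G has no proper 4-coloring (χ ≥ 5).
The coloring below uses 5 colors, so χ(G) = 5.
A valid 5-coloring: color 1: [13, 14, 15]; color 2: [16, 18]; color 3: [8, 9, 10]; color 4: [11, 12, 17]; color 5: [19].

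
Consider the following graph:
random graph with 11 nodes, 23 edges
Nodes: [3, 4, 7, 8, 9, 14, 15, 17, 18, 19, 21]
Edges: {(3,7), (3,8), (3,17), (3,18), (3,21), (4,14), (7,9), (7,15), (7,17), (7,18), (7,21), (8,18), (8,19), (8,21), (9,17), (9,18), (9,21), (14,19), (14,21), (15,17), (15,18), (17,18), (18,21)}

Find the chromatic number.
Clique number ω(G) = 4 (lower bound: χ ≥ ω).
The clique on [3, 8, 18, 21] has size 4, forcing χ ≥ 4, and the coloring below uses 4 colors, so χ(G) = 4.
A valid 4-coloring: color 1: [14, 18]; color 2: [4, 7, 8]; color 3: [17, 19, 21]; color 4: [3, 9, 15].

χ(G) = 4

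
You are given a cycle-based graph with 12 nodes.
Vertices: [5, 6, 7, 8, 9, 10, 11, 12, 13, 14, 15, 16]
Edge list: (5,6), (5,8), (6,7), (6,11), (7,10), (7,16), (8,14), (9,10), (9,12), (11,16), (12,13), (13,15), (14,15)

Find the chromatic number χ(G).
Clique number ω(G) = 2 (lower bound: χ ≥ ω).
The graph is bipartite (no odd cycle), so 2 colors suffice: χ(G) = 2.
A valid 2-coloring: color 1: [6, 8, 10, 12, 15, 16]; color 2: [5, 7, 9, 11, 13, 14].

χ(G) = 2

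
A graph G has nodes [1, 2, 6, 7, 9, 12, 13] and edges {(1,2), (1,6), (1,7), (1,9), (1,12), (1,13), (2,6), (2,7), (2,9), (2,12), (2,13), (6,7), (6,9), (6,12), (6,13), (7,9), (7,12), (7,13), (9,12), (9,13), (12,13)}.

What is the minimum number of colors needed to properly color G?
χ(G) = 7

Clique number ω(G) = 7 (lower bound: χ ≥ ω).
The clique on [1, 2, 6, 7, 9, 12, 13] has size 7, forcing χ ≥ 7, and the coloring below uses 7 colors, so χ(G) = 7.
A valid 7-coloring: color 1: [1]; color 2: [13]; color 3: [2]; color 4: [7]; color 5: [9]; color 6: [12]; color 7: [6].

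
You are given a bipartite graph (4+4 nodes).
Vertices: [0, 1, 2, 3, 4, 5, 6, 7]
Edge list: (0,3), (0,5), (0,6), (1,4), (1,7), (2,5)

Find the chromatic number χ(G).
χ(G) = 2

Clique number ω(G) = 2 (lower bound: χ ≥ ω).
The graph is bipartite (no odd cycle), so 2 colors suffice: χ(G) = 2.
A valid 2-coloring: color 1: [0, 1, 2]; color 2: [3, 4, 5, 6, 7].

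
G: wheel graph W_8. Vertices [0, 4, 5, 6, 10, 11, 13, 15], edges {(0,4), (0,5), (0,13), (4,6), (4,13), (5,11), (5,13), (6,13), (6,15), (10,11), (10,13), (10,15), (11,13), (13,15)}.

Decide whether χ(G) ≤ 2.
No, G is not 2-colorable

The clique on vertices [0, 4, 13] has size 3 > 2, so it alone needs 3 colors.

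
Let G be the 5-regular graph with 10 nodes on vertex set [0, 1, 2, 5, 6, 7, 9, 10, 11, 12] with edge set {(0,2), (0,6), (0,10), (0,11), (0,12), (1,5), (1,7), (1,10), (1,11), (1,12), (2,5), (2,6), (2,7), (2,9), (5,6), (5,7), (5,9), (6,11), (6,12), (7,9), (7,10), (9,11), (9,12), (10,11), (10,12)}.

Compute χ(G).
Clique number ω(G) = 4 (lower bound: χ ≥ ω).
The clique on [2, 5, 7, 9] has size 4, forcing χ ≥ 4, and the coloring below uses 4 colors, so χ(G) = 4.
A valid 4-coloring: color 1: [2, 10]; color 2: [7, 11, 12]; color 3: [1, 6, 9]; color 4: [0, 5].

χ(G) = 4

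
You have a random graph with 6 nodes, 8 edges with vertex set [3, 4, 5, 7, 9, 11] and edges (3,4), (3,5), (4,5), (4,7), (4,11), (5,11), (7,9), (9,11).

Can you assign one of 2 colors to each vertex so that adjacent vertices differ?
No, G is not 2-colorable

The clique on vertices [4, 5, 11] has size 3 > 2, so it alone needs 3 colors.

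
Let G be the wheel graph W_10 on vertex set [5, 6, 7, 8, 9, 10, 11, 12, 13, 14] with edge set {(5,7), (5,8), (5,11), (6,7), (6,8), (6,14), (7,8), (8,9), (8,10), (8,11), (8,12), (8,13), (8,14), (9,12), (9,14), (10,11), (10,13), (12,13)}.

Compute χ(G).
χ(G) = 4

Clique number ω(G) = 3 (lower bound: χ ≥ ω).
Odd cycle [5, 11, 10, 13, 12, 9, 14, 6, 7] needs 3 colors (χ ≥ 3).
Vertex 8 is adjacent to every vertex of [5, 6, 7, 9, 10, 11, 12, 13, 14], which already need 3 colors among themselves, so 8 needs a new color (χ ≥ 4).
The coloring below uses 4 colors, so χ(G) = 4.
A valid 4-coloring: color 1: [8]; color 2: [5, 6, 10, 12]; color 3: [7, 9, 11, 13]; color 4: [14].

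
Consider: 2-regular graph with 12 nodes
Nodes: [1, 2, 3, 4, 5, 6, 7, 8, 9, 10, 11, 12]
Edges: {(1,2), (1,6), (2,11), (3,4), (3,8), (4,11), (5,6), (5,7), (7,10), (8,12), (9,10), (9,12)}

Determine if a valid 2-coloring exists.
Yes, G is 2-colorable

A valid 2-coloring: color 1: [2, 4, 6, 7, 8, 9]; color 2: [1, 3, 5, 10, 11, 12].
(χ(G) = 2 ≤ 2.)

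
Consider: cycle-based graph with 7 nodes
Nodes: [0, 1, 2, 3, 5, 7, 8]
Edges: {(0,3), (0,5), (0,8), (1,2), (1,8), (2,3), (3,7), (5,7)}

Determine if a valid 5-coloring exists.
Yes, G is 5-colorable

A valid 5-coloring: color 1: [0, 1, 7]; color 2: [3, 5, 8]; color 3: [2].
(χ(G) = 3 ≤ 5.)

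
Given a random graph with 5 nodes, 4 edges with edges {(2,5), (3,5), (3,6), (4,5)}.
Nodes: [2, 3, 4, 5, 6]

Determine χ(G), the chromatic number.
Clique number ω(G) = 2 (lower bound: χ ≥ ω).
The graph is bipartite (no odd cycle), so 2 colors suffice: χ(G) = 2.
A valid 2-coloring: color 1: [5, 6]; color 2: [2, 3, 4].

χ(G) = 2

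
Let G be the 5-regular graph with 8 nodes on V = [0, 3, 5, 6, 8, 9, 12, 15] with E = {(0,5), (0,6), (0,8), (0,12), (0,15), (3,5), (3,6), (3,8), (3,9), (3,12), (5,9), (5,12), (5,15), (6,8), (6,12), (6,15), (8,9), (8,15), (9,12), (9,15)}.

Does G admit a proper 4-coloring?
A valid 4-coloring: color 1: [5, 8]; color 2: [6, 9]; color 3: [0, 3]; color 4: [12, 15].
(χ(G) = 4 ≤ 4.)

Yes, G is 4-colorable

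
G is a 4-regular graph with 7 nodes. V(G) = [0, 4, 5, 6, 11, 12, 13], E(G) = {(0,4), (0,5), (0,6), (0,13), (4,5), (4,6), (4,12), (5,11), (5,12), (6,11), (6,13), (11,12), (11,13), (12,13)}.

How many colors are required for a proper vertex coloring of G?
Clique number ω(G) = 3 (lower bound: χ ≥ ω).
Suppose a proper 3-coloring c exists. The clique [0, 4, 5] takes 3 distinct colors; by symmetry let c(0) = 1, c(4) = 2, c(5) = 3.
- Vertex 6: neighbors [0, 4] already have colors [1, 2] ⇒ c(6) = 3.
- Vertex 12: neighbors [4, 5] already have colors [2, 3] ⇒ c(12) = 1.
- Vertex 11: neighbors [12, 5] already have colors [1, 3] ⇒ c(11) = 2.
- Vertex 13: neighbors [0, 11, 6] already have colors [1, 2, 3] — all 3 colors blocked. Contradiction.
The forced assignments end in a contradiction, so G has no proper 3-coloring (χ ≥ 4).
The coloring below uses 4 colors, so χ(G) = 4.
A valid 4-coloring: color 1: [0, 12]; color 2: [4, 13]; color 3: [5, 6]; color 4: [11].

χ(G) = 4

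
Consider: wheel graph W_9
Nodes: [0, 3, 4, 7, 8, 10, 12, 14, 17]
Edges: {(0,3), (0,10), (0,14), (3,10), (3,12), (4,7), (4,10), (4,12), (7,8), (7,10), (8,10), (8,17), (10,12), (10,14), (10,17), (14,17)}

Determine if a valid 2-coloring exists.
No, G is not 2-colorable

The clique on vertices [0, 3, 10] has size 3 > 2, so it alone needs 3 colors.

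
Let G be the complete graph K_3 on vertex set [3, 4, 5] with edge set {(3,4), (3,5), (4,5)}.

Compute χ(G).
Clique number ω(G) = 3 (lower bound: χ ≥ ω).
The clique on [3, 4, 5] has size 3, forcing χ ≥ 3, and the coloring below uses 3 colors, so χ(G) = 3.
A valid 3-coloring: color 1: [5]; color 2: [4]; color 3: [3].

χ(G) = 3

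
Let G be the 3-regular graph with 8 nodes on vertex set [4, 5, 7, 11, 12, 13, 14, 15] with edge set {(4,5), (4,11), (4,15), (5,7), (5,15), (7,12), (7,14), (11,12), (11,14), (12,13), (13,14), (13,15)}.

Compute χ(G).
χ(G) = 3

Clique number ω(G) = 3 (lower bound: χ ≥ ω).
The clique on [4, 5, 15] has size 3, forcing χ ≥ 3, and the coloring below uses 3 colors, so χ(G) = 3.
A valid 3-coloring: color 1: [5, 11, 13]; color 2: [4, 7]; color 3: [12, 14, 15].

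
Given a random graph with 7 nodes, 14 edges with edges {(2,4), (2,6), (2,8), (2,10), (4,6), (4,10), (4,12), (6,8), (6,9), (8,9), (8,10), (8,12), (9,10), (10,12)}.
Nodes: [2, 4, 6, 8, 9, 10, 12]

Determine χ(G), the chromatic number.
Clique number ω(G) = 3 (lower bound: χ ≥ ω).
The clique on [8, 9, 10] has size 3, forcing χ ≥ 3, and the coloring below uses 3 colors, so χ(G) = 3.
A valid 3-coloring: color 1: [4, 8]; color 2: [6, 10]; color 3: [2, 9, 12].

χ(G) = 3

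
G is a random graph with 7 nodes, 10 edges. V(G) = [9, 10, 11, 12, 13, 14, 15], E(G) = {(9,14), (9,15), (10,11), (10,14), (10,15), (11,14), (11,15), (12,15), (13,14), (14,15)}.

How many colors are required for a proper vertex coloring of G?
χ(G) = 4

Clique number ω(G) = 4 (lower bound: χ ≥ ω).
The clique on [10, 11, 14, 15] has size 4, forcing χ ≥ 4, and the coloring below uses 4 colors, so χ(G) = 4.
A valid 4-coloring: color 1: [13, 15]; color 2: [12, 14]; color 3: [9, 11]; color 4: [10].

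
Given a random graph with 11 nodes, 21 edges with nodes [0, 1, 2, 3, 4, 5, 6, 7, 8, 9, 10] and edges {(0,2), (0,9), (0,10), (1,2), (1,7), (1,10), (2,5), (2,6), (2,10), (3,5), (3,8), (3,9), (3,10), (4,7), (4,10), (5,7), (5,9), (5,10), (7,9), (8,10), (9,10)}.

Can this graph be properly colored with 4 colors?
A valid 4-coloring: color 1: [6, 7, 10]; color 2: [2, 4, 8, 9]; color 3: [0, 1, 5]; color 4: [3].
(χ(G) = 4 ≤ 4.)

Yes, G is 4-colorable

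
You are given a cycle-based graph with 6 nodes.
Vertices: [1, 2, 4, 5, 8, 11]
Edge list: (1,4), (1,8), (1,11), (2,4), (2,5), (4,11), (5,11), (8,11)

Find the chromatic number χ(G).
χ(G) = 3

Clique number ω(G) = 3 (lower bound: χ ≥ ω).
The clique on [1, 8, 11] has size 3, forcing χ ≥ 3, and the coloring below uses 3 colors, so χ(G) = 3.
A valid 3-coloring: color 1: [2, 11]; color 2: [1, 5]; color 3: [4, 8].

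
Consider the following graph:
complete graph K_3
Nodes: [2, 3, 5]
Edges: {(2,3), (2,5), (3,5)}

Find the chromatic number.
χ(G) = 3

Clique number ω(G) = 3 (lower bound: χ ≥ ω).
The clique on [2, 3, 5] has size 3, forcing χ ≥ 3, and the coloring below uses 3 colors, so χ(G) = 3.
A valid 3-coloring: color 1: [2]; color 2: [3]; color 3: [5].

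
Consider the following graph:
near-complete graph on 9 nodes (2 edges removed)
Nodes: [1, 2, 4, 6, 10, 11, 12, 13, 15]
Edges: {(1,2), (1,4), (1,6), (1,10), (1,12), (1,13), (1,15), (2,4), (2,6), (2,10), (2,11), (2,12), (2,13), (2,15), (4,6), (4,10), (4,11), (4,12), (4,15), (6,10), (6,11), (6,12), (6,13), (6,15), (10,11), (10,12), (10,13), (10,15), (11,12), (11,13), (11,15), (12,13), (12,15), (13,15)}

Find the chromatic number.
χ(G) = 7

Clique number ω(G) = 7 (lower bound: χ ≥ ω).
The clique on [1, 2, 4, 6, 10, 12, 15] has size 7, forcing χ ≥ 7, and the coloring below uses 7 colors, so χ(G) = 7.
A valid 7-coloring: color 1: [15]; color 2: [10]; color 3: [12]; color 4: [6]; color 5: [2]; color 6: [1, 11]; color 7: [4, 13].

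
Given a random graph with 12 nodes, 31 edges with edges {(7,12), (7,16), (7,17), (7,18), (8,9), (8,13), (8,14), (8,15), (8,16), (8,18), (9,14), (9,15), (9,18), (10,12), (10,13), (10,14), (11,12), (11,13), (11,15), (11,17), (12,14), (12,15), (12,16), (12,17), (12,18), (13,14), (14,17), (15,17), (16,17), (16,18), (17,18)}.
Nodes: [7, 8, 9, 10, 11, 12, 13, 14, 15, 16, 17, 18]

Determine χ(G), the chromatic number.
χ(G) = 5

Clique number ω(G) = 5 (lower bound: χ ≥ ω).
The clique on [7, 12, 16, 17, 18] has size 5, forcing χ ≥ 5, and the coloring below uses 5 colors, so χ(G) = 5.
A valid 5-coloring: color 1: [8, 12]; color 2: [9, 13, 17]; color 3: [11, 14, 18]; color 4: [10, 15, 16]; color 5: [7].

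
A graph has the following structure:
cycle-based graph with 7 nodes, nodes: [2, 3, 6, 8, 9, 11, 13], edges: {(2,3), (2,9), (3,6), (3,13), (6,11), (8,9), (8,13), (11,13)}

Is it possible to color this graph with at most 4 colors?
Yes, G is 4-colorable

A valid 4-coloring: color 1: [2, 6, 13]; color 2: [3, 9, 11]; color 3: [8].
(χ(G) = 3 ≤ 4.)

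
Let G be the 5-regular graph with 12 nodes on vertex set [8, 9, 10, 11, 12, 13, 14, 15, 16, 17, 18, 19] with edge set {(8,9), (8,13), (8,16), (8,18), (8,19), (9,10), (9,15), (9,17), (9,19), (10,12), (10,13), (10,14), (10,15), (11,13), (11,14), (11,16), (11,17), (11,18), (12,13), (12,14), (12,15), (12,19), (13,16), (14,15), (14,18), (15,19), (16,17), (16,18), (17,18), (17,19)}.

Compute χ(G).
Clique number ω(G) = 4 (lower bound: χ ≥ ω).
The clique on [10, 12, 14, 15] has size 4, forcing χ ≥ 4, and the coloring below uses 4 colors, so χ(G) = 4.
A valid 4-coloring: color 1: [14, 16, 19]; color 2: [13, 15, 18]; color 3: [9, 11, 12]; color 4: [8, 10, 17].

χ(G) = 4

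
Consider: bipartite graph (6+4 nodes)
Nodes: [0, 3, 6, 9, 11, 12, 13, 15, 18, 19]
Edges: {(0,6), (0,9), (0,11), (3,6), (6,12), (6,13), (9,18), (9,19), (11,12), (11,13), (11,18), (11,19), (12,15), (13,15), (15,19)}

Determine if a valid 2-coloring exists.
A valid 2-coloring: color 1: [6, 9, 11, 15]; color 2: [0, 3, 12, 13, 18, 19].
(χ(G) = 2 ≤ 2.)

Yes, G is 2-colorable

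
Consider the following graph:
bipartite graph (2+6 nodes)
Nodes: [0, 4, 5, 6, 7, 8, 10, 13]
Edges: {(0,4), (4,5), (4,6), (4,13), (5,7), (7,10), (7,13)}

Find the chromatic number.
χ(G) = 2

Clique number ω(G) = 2 (lower bound: χ ≥ ω).
The graph is bipartite (no odd cycle), so 2 colors suffice: χ(G) = 2.
A valid 2-coloring: color 1: [4, 7, 8]; color 2: [0, 5, 6, 10, 13].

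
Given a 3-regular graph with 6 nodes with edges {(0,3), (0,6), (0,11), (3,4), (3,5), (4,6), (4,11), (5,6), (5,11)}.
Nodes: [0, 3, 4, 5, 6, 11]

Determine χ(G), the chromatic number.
Clique number ω(G) = 2 (lower bound: χ ≥ ω).
The graph is bipartite (no odd cycle), so 2 colors suffice: χ(G) = 2.
A valid 2-coloring: color 1: [0, 4, 5]; color 2: [3, 6, 11].

χ(G) = 2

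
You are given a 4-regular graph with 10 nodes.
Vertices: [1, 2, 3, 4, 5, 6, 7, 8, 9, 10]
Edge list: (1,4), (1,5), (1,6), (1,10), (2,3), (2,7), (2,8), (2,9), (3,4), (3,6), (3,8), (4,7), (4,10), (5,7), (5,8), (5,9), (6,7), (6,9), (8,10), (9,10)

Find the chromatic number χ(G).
χ(G) = 3

Clique number ω(G) = 3 (lower bound: χ ≥ ω).
The clique on [1, 4, 10] has size 3, forcing χ ≥ 3, and the coloring below uses 3 colors, so χ(G) = 3.
A valid 3-coloring: color 1: [2, 4, 5, 6]; color 2: [1, 7, 8, 9]; color 3: [3, 10].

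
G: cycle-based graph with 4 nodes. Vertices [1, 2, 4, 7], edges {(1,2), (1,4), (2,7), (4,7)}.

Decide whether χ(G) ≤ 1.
Edge (1,2) forces its endpoints to differ, so 1 color is not enough.

No, G is not 1-colorable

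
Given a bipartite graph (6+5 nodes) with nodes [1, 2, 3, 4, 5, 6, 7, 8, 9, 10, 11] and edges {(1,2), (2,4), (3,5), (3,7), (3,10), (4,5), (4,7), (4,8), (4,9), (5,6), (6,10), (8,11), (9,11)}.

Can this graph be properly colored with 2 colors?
Yes, G is 2-colorable

A valid 2-coloring: color 1: [1, 3, 4, 6, 11]; color 2: [2, 5, 7, 8, 9, 10].
(χ(G) = 2 ≤ 2.)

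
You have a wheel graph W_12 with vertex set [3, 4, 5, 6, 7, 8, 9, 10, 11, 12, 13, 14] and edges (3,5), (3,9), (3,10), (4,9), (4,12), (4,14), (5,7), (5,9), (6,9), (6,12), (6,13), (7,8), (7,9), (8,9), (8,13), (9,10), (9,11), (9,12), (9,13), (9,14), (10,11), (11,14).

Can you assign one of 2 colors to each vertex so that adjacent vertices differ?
No, G is not 2-colorable

The clique on vertices [3, 9, 10] has size 3 > 2, so it alone needs 3 colors.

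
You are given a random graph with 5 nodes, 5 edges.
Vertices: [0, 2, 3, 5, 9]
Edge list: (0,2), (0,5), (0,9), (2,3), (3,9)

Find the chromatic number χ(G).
Clique number ω(G) = 2 (lower bound: χ ≥ ω).
The graph is bipartite (no odd cycle), so 2 colors suffice: χ(G) = 2.
A valid 2-coloring: color 1: [0, 3]; color 2: [2, 5, 9].

χ(G) = 2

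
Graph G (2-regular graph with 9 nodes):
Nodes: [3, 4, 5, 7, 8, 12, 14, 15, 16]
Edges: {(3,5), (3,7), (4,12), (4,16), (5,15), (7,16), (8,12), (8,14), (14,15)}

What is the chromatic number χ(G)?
χ(G) = 3

Clique number ω(G) = 2 (lower bound: χ ≥ ω).
Odd cycle [7, 3, 5, 15, 14, 8, 12, 4, 16] needs 3 colors (χ ≥ 3).
The coloring below uses 3 colors, so χ(G) = 3.
A valid 3-coloring: color 1: [4, 5, 7, 8]; color 2: [3, 12, 14, 16]; color 3: [15].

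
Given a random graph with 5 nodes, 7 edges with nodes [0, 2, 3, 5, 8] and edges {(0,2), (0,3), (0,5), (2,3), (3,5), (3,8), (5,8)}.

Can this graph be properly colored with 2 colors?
No, G is not 2-colorable

The clique on vertices [3, 5, 8] has size 3 > 2, so it alone needs 3 colors.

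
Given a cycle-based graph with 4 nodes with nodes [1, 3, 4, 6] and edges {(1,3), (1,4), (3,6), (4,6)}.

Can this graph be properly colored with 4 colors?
Yes, G is 4-colorable

A valid 4-coloring: color 1: [3, 4]; color 2: [1, 6].
(χ(G) = 2 ≤ 4.)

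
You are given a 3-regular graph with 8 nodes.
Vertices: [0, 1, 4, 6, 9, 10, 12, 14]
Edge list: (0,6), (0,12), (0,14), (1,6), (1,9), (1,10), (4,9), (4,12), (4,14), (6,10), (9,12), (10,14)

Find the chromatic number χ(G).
χ(G) = 3

Clique number ω(G) = 3 (lower bound: χ ≥ ω).
The clique on [1, 6, 10] has size 3, forcing χ ≥ 3, and the coloring below uses 3 colors, so χ(G) = 3.
A valid 3-coloring: color 1: [1, 12, 14]; color 2: [6, 9]; color 3: [0, 4, 10].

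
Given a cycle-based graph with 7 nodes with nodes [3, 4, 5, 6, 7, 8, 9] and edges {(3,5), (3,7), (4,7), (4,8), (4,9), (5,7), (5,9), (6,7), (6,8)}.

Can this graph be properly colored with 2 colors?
No, G is not 2-colorable

The clique on vertices [3, 5, 7] has size 3 > 2, so it alone needs 3 colors.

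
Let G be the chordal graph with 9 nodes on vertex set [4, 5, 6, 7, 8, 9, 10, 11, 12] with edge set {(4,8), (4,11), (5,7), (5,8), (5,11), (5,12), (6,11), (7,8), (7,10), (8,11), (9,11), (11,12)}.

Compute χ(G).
χ(G) = 3

Clique number ω(G) = 3 (lower bound: χ ≥ ω).
The clique on [4, 8, 11] has size 3, forcing χ ≥ 3, and the coloring below uses 3 colors, so χ(G) = 3.
A valid 3-coloring: color 1: [7, 11]; color 2: [4, 5, 6, 9, 10]; color 3: [8, 12].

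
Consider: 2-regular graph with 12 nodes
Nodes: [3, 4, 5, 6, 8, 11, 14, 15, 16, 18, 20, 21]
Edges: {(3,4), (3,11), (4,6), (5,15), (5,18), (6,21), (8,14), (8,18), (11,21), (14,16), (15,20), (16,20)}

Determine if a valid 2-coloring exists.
Odd cycle [5, 15, 20, 16, 14, 8, 18] needs 3 colors (χ ≥ 3).
Hence χ(G) ≥ 3 > 2, so no proper 2-coloring exists.

No, G is not 2-colorable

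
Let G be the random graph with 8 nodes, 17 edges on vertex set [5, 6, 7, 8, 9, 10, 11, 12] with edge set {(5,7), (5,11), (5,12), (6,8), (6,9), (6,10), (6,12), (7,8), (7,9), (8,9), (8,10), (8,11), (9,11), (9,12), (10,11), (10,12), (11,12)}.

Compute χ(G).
χ(G) = 3

Clique number ω(G) = 3 (lower bound: χ ≥ ω).
The clique on [8, 9, 11] has size 3, forcing χ ≥ 3, and the coloring below uses 3 colors, so χ(G) = 3.
A valid 3-coloring: color 1: [8, 12]; color 2: [5, 9, 10]; color 3: [6, 7, 11].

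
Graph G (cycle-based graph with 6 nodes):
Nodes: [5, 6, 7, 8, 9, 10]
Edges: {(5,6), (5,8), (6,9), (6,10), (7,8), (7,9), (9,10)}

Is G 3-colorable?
A valid 3-coloring: color 1: [6, 7]; color 2: [5, 9]; color 3: [8, 10].
(χ(G) = 3 ≤ 3.)

Yes, G is 3-colorable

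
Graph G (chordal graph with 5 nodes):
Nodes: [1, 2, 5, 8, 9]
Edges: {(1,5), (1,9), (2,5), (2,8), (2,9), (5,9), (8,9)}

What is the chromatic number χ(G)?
Clique number ω(G) = 3 (lower bound: χ ≥ ω).
The clique on [1, 5, 9] has size 3, forcing χ ≥ 3, and the coloring below uses 3 colors, so χ(G) = 3.
A valid 3-coloring: color 1: [9]; color 2: [5, 8]; color 3: [1, 2].

χ(G) = 3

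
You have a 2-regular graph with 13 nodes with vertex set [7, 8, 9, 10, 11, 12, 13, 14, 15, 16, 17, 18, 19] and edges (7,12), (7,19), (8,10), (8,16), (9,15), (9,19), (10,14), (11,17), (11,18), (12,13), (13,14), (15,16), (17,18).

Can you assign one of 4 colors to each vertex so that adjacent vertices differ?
Yes, G is 4-colorable

A valid 4-coloring: color 1: [7, 9, 10, 13, 16, 17]; color 2: [8, 12, 14, 15, 18, 19]; color 3: [11].
(χ(G) = 3 ≤ 4.)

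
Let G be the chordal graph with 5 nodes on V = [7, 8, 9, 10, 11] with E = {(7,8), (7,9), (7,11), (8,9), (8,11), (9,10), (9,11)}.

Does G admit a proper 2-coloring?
No, G is not 2-colorable

The clique on vertices [7, 8, 9, 11] has size 4 > 2, so it alone needs 4 colors.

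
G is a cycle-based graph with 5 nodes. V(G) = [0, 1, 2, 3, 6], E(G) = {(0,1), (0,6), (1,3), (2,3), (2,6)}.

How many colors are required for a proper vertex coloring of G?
χ(G) = 3

Clique number ω(G) = 2 (lower bound: χ ≥ ω).
Odd cycle [2, 3, 1, 0, 6] needs 3 colors (χ ≥ 3).
The coloring below uses 3 colors, so χ(G) = 3.
A valid 3-coloring: color 1: [0, 2]; color 2: [3, 6]; color 3: [1].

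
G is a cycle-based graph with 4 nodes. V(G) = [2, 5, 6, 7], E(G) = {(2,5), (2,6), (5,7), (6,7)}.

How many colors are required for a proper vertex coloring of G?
χ(G) = 2

Clique number ω(G) = 2 (lower bound: χ ≥ ω).
The graph is bipartite (no odd cycle), so 2 colors suffice: χ(G) = 2.
A valid 2-coloring: color 1: [5, 6]; color 2: [2, 7].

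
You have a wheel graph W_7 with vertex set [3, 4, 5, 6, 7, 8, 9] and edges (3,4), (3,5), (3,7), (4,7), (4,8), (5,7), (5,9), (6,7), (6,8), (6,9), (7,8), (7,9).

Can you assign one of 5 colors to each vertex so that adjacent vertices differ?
Yes, G is 5-colorable

A valid 5-coloring: color 1: [7]; color 2: [4, 5, 6]; color 3: [3, 8, 9].
(χ(G) = 3 ≤ 5.)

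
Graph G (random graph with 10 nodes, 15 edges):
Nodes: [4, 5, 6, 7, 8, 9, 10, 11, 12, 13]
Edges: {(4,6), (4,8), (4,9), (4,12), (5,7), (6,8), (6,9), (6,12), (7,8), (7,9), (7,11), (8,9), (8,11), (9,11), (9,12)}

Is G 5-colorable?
Yes, G is 5-colorable

A valid 5-coloring: color 1: [5, 9, 10, 13]; color 2: [8, 12]; color 3: [6, 7]; color 4: [4, 11].
(χ(G) = 4 ≤ 5.)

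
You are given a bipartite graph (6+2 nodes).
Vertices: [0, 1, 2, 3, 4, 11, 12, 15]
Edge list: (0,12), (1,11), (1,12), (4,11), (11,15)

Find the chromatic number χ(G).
Clique number ω(G) = 2 (lower bound: χ ≥ ω).
The graph is bipartite (no odd cycle), so 2 colors suffice: χ(G) = 2.
A valid 2-coloring: color 1: [2, 3, 11, 12]; color 2: [0, 1, 4, 15].

χ(G) = 2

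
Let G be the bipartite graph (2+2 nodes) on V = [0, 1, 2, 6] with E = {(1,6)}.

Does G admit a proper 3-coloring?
A valid 3-coloring: color 1: [0, 1, 2]; color 2: [6].
(χ(G) = 2 ≤ 3.)

Yes, G is 3-colorable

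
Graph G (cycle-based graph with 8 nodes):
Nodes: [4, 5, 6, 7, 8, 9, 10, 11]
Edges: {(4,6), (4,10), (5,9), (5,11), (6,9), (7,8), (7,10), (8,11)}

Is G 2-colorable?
A valid 2-coloring: color 1: [4, 7, 9, 11]; color 2: [5, 6, 8, 10].
(χ(G) = 2 ≤ 2.)

Yes, G is 2-colorable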